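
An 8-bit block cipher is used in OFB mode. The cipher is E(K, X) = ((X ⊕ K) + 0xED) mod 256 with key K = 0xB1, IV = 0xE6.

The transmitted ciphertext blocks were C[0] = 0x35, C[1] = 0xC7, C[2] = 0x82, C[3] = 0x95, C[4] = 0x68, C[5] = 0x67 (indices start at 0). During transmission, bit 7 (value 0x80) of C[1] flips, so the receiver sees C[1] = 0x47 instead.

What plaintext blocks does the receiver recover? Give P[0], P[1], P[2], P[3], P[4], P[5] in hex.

P[0] = 0x71, P[1] = 0xA5, P[2] = 0xC2, P[3] = 0x4B, P[4] = 0x34, P[5] = 0xBD

OFB decryption: S_i = E(K, S_{i−1}) with S_{−1} = IV; P_i = C_i ⊕ S_i.
Only C[1] changed, to 0x47. In OFB, a change in C_i flips the same bit in P_i only; the keystream is unaffected. Decrypting the received ciphertext:
P[0]: S = E(K, 0xE6) = 0x44; 0x35 ⊕ 0x44 = 0x71.
P[1]: S = E(K, 0x44) = 0xE2; 0x47 ⊕ 0xE2 = 0xA5.
P[2]: S = E(K, 0xE2) = 0x40; 0x82 ⊕ 0x40 = 0xC2.
P[3]: S = E(K, 0x40) = 0xDE; 0x95 ⊕ 0xDE = 0x4B.
P[4]: S = E(K, 0xDE) = 0x5C; 0x68 ⊕ 0x5C = 0x34.
P[5]: S = E(K, 0x5C) = 0xDA; 0x67 ⊕ 0xDA = 0xBD.
Blocks that differ from the original plaintext: P[1].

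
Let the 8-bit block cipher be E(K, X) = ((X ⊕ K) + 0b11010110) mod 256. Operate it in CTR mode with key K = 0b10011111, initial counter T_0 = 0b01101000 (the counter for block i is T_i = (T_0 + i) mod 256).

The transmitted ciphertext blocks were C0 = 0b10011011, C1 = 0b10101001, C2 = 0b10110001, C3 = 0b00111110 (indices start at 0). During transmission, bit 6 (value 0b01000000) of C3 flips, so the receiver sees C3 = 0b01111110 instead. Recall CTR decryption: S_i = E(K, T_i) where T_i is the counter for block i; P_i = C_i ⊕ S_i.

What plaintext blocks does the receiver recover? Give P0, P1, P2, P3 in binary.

Only C3 changed, to 0b01111110. In CTR, a change in C_i flips the same bit in P_i only; the keystream is unaffected. Decrypting the received ciphertext:
P0: T = 0b01101000, S = E(K, T) = 0b11001101; 0b10011011 ⊕ 0b11001101 = 0b01010110.
P1: T = 0b01101001, S = E(K, T) = 0b11001100; 0b10101001 ⊕ 0b11001100 = 0b01100101.
P2: T = 0b01101010, S = E(K, T) = 0b11001011; 0b10110001 ⊕ 0b11001011 = 0b01111010.
P3: T = 0b01101011, S = E(K, T) = 0b11001010; 0b01111110 ⊕ 0b11001010 = 0b10110100.
Blocks that differ from the original plaintext: P3.

P0 = 0b01010110, P1 = 0b01100101, P2 = 0b01111010, P3 = 0b10110100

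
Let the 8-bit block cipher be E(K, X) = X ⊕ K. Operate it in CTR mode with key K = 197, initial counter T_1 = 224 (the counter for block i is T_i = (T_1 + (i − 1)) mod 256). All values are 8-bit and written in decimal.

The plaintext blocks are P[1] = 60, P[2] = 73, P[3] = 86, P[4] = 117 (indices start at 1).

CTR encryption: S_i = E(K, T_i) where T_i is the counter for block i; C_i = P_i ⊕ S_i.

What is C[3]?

C[1]: T = 224, S = E(K, T) = 37; 60 ⊕ 37 = 25.
C[2]: T = 225, S = E(K, T) = 36; 73 ⊕ 36 = 109.
C[3]: T = 226, S = E(K, T) = 39; 86 ⊕ 39 = 113.

C[3] = 113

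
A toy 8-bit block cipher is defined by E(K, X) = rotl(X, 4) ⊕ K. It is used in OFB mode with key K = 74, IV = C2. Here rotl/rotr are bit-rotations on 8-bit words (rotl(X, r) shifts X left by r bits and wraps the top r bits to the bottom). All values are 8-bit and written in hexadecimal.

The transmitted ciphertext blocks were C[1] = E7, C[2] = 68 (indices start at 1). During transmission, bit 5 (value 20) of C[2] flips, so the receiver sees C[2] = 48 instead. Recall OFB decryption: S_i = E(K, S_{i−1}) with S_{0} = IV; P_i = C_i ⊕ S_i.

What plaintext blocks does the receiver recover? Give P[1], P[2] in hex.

Only C[2] changed, to 48. In OFB, a change in C_i flips the same bit in P_i only; the keystream is unaffected. Decrypting the received ciphertext:
P[1]: S = E(K, C2) = 58; E7 ⊕ 58 = BF.
P[2]: S = E(K, 58) = F1; 48 ⊕ F1 = B9.
Blocks that differ from the original plaintext: P[2].

P[1] = BF, P[2] = B9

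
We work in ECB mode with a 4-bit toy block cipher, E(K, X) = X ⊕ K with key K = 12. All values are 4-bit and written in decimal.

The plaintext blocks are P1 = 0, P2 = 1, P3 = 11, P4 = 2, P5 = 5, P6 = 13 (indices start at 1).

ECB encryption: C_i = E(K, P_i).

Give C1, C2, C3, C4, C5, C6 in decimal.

C1: E(K, 0) = 12.
C2: E(K, 1) = 13.
C3: E(K, 11) = 7.
C4: E(K, 2) = 14.
C5: E(K, 5) = 9.
C6: E(K, 13) = 1.

C1 = 12, C2 = 13, C3 = 7, C4 = 14, C5 = 9, C6 = 1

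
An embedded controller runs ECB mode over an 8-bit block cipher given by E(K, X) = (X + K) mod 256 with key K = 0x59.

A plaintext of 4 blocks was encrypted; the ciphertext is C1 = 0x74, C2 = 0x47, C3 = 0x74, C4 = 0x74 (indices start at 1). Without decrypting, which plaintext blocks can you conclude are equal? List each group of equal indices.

ECB encrypts each block independently with the same key, so equal ciphertext blocks imply equal plaintext blocks.
C1 = C3 = C4 = 0x74, so P1 = P3 = P4.

P1 = P3 = P4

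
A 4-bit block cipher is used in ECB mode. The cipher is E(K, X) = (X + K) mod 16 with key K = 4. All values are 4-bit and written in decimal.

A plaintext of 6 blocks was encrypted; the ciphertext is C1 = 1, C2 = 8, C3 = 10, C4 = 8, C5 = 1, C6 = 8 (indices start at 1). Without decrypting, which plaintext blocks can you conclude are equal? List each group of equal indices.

P1 = P5; P2 = P4 = P6

ECB encrypts each block independently with the same key, so equal ciphertext blocks imply equal plaintext blocks.
C1 = C5 = 1, so P1 = P5.
C2 = C4 = C6 = 8, so P2 = P4 = P6.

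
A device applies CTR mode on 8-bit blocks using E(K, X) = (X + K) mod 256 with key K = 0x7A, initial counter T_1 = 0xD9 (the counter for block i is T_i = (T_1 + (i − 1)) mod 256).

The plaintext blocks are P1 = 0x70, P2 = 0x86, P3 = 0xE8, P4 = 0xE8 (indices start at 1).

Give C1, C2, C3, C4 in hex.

C1 = 0x23, C2 = 0xD2, C3 = 0xBD, C4 = 0xBE

CTR encryption: S_i = E(K, T_i) where T_i is the counter for block i; C_i = P_i ⊕ S_i.
C1: T = 0xD9, S = E(K, T) = 0x53; 0x70 ⊕ 0x53 = 0x23.
C2: T = 0xDA, S = E(K, T) = 0x54; 0x86 ⊕ 0x54 = 0xD2.
C3: T = 0xDB, S = E(K, T) = 0x55; 0xE8 ⊕ 0x55 = 0xBD.
C4: T = 0xDC, S = E(K, T) = 0x56; 0xE8 ⊕ 0x56 = 0xBE.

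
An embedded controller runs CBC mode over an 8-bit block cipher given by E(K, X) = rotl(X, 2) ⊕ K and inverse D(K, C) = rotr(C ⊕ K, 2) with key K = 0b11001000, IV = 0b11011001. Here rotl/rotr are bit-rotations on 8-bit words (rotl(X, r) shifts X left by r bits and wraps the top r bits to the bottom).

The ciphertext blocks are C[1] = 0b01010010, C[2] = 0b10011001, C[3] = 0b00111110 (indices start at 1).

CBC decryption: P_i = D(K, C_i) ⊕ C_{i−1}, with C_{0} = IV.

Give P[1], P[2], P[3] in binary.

P[1] = 0b01111111, P[2] = 0b00000110, P[3] = 0b00100100

P[1]: D(K, 0b01010010) = 0b10100110; 0b10100110 ⊕ 0b11011001 = 0b01111111.
P[2]: D(K, 0b10011001) = 0b01010100; 0b01010100 ⊕ 0b01010010 = 0b00000110.
P[3]: D(K, 0b00111110) = 0b10111101; 0b10111101 ⊕ 0b10011001 = 0b00100100.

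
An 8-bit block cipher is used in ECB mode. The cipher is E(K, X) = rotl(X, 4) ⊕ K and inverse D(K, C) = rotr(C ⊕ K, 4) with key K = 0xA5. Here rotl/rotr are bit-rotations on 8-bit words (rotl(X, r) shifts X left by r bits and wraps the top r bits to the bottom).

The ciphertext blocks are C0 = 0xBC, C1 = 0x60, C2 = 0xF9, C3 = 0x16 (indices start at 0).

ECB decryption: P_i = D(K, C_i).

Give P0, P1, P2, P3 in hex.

P0 = 0x91, P1 = 0x5C, P2 = 0xC5, P3 = 0x3B

P0: D(K, 0xBC) = 0x91.
P1: D(K, 0x60) = 0x5C.
P2: D(K, 0xF9) = 0xC5.
P3: D(K, 0x16) = 0x3B.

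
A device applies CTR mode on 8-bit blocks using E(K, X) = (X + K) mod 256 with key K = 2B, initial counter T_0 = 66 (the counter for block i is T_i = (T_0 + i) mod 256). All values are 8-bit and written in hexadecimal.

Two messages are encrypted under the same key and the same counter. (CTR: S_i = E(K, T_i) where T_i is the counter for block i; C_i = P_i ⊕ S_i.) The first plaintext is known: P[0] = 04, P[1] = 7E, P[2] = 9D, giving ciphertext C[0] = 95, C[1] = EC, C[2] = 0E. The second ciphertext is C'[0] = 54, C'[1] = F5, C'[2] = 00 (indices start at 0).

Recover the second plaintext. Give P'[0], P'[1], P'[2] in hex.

In CTR with a reused counter, both messages share the same keystream S_i, so C_i ⊕ C'_i = P_i ⊕ P'_i and thus P'_i = P_i ⊕ C_i ⊕ C'_i.
P'[0]: 04 ⊕ 95 ⊕ 54 = C5.
P'[1]: 7E ⊕ EC ⊕ F5 = 67.
P'[2]: 9D ⊕ 0E ⊕ 00 = 93.

P'[0] = C5, P'[1] = 67, P'[2] = 93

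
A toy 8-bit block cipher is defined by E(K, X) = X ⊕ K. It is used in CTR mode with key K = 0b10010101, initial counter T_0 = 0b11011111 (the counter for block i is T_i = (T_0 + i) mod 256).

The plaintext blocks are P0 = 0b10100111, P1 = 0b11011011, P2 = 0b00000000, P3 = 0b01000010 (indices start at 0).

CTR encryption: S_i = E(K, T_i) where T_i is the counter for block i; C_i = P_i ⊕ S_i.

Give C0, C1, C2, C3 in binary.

C0: T = 0b11011111, S = E(K, T) = 0b01001010; 0b10100111 ⊕ 0b01001010 = 0b11101101.
C1: T = 0b11100000, S = E(K, T) = 0b01110101; 0b11011011 ⊕ 0b01110101 = 0b10101110.
C2: T = 0b11100001, S = E(K, T) = 0b01110100; 0b00000000 ⊕ 0b01110100 = 0b01110100.
C3: T = 0b11100010, S = E(K, T) = 0b01110111; 0b01000010 ⊕ 0b01110111 = 0b00110101.

C0 = 0b11101101, C1 = 0b10101110, C2 = 0b01110100, C3 = 0b00110101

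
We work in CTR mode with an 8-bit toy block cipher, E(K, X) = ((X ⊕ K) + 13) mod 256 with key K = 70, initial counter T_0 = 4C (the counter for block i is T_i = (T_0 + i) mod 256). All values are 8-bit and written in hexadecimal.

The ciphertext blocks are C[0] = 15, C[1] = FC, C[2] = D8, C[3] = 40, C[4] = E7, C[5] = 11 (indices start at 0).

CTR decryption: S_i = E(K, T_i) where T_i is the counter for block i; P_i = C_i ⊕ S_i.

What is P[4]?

P[4] = D4

P[4]: T = 50, S = E(K, T) = 33; E7 ⊕ 33 = D4.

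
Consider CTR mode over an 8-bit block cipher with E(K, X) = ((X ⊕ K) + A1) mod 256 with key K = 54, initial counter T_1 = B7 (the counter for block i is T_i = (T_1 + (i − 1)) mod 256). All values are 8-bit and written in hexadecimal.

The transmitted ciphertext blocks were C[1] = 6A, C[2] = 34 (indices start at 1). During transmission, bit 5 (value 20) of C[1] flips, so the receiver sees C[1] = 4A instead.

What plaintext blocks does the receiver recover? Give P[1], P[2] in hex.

CTR decryption: S_i = E(K, T_i) where T_i is the counter for block i; P_i = C_i ⊕ S_i.
Only C[1] changed, to 4A. In CTR, a change in C_i flips the same bit in P_i only; the keystream is unaffected. Decrypting the received ciphertext:
P[1]: T = B7, S = E(K, T) = 84; 4A ⊕ 84 = CE.
P[2]: T = B8, S = E(K, T) = 8D; 34 ⊕ 8D = B9.
Blocks that differ from the original plaintext: P[1].

P[1] = CE, P[2] = B9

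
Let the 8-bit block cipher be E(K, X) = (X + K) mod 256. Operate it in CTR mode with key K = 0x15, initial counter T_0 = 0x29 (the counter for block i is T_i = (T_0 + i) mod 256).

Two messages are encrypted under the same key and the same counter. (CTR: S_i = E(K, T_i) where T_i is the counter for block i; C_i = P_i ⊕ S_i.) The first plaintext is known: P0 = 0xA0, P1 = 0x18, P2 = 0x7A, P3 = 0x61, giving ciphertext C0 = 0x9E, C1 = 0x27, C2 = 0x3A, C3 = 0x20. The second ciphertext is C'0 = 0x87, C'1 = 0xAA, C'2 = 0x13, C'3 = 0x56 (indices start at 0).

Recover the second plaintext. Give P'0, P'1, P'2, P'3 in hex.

P'0 = 0xB9, P'1 = 0x95, P'2 = 0x53, P'3 = 0x17

In CTR with a reused counter, both messages share the same keystream S_i, so C_i ⊕ C'_i = P_i ⊕ P'_i and thus P'_i = P_i ⊕ C_i ⊕ C'_i.
P'0: 0xA0 ⊕ 0x9E ⊕ 0x87 = 0xB9.
P'1: 0x18 ⊕ 0x27 ⊕ 0xAA = 0x95.
P'2: 0x7A ⊕ 0x3A ⊕ 0x13 = 0x53.
P'3: 0x61 ⊕ 0x20 ⊕ 0x56 = 0x17.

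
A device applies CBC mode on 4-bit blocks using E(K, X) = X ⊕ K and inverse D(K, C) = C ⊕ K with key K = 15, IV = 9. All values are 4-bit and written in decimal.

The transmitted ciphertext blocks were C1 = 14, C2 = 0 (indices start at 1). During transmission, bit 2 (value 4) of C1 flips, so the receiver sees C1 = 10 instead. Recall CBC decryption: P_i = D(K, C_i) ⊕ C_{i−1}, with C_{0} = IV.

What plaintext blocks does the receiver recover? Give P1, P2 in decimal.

Only C1 changed, to 10. In CBC, a change in C_i garbles P_i and flips the same bit in P_{i+1}. Decrypting the received ciphertext:
P1: D(K, 10) = 5; 5 ⊕ 9 = 12.
P2: D(K, 0) = 15; 15 ⊕ 10 = 5.
Blocks that differ from the original plaintext: P1, P2.

P1 = 12, P2 = 5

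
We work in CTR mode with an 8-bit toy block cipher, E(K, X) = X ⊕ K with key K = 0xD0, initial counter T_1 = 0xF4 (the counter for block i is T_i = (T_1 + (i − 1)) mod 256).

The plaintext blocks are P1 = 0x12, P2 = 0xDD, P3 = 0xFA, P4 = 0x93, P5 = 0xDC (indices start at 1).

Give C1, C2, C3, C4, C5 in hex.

CTR encryption: S_i = E(K, T_i) where T_i is the counter for block i; C_i = P_i ⊕ S_i.
C1: T = 0xF4, S = E(K, T) = 0x24; 0x12 ⊕ 0x24 = 0x36.
C2: T = 0xF5, S = E(K, T) = 0x25; 0xDD ⊕ 0x25 = 0xF8.
C3: T = 0xF6, S = E(K, T) = 0x26; 0xFA ⊕ 0x26 = 0xDC.
C4: T = 0xF7, S = E(K, T) = 0x27; 0x93 ⊕ 0x27 = 0xB4.
C5: T = 0xF8, S = E(K, T) = 0x28; 0xDC ⊕ 0x28 = 0xF4.

C1 = 0x36, C2 = 0xF8, C3 = 0xDC, C4 = 0xB4, C5 = 0xF4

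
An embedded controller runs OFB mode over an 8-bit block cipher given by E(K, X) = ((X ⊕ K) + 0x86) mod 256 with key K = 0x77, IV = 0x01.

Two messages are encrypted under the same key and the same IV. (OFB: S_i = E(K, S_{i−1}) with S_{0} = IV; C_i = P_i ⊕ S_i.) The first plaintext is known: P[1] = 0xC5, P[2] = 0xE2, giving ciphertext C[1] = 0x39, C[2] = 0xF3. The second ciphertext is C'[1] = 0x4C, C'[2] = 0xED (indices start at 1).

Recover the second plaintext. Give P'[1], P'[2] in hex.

In OFB with a reused IV, both messages share the same keystream S_i, so C_i ⊕ C'_i = P_i ⊕ P'_i and thus P'_i = P_i ⊕ C_i ⊕ C'_i.
P'[1]: 0xC5 ⊕ 0x39 ⊕ 0x4C = 0xB0.
P'[2]: 0xE2 ⊕ 0xF3 ⊕ 0xED = 0xFC.

P'[1] = 0xB0, P'[2] = 0xFC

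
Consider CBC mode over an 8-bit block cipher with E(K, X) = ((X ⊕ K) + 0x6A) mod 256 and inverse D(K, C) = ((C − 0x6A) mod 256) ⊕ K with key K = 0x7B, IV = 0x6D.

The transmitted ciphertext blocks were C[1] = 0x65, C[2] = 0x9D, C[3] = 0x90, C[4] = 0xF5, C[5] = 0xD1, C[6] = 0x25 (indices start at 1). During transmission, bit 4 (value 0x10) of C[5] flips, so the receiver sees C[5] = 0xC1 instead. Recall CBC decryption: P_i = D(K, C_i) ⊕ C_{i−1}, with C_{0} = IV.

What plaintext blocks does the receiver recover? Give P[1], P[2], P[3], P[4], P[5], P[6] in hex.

Only C[5] changed, to 0xC1. In CBC, a change in C_i garbles P_i and flips the same bit in P_{i+1}. Decrypting the received ciphertext:
P[1]: D(K, 0x65) = 0x80; 0x80 ⊕ 0x6D = 0xED.
P[2]: D(K, 0x9D) = 0x48; 0x48 ⊕ 0x65 = 0x2D.
P[3]: D(K, 0x90) = 0x5D; 0x5D ⊕ 0x9D = 0xC0.
P[4]: D(K, 0xF5) = 0xF0; 0xF0 ⊕ 0x90 = 0x60.
P[5]: D(K, 0xC1) = 0x2C; 0x2C ⊕ 0xF5 = 0xD9.
P[6]: D(K, 0x25) = 0xC0; 0xC0 ⊕ 0xC1 = 0x01.
Blocks that differ from the original plaintext: P[5], P[6].

P[1] = 0xED, P[2] = 0x2D, P[3] = 0xC0, P[4] = 0x60, P[5] = 0xD9, P[6] = 0x01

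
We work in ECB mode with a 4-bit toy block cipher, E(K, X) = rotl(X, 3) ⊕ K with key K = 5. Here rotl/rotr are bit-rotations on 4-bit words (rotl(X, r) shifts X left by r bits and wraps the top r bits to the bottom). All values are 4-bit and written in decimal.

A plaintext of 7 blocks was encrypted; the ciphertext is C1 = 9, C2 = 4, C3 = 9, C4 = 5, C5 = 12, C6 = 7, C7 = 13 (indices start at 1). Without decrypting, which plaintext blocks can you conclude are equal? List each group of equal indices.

P1 = P3

ECB encrypts each block independently with the same key, so equal ciphertext blocks imply equal plaintext blocks.
C1 = C3 = 9, so P1 = P3.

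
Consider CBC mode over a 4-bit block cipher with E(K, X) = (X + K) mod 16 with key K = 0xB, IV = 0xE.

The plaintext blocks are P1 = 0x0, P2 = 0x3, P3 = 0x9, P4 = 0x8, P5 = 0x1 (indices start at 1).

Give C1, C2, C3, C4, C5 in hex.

C1 = 0x9, C2 = 0x5, C3 = 0x7, C4 = 0xA, C5 = 0x6

CBC encryption: C_i = E(K, P_i ⊕ C_{i−1}), with C_{0} = IV.
C1: P1 ⊕ 0xE = 0xE; E(K, 0xE) = 0x9.
C2: P2 ⊕ 0x9 = 0xA; E(K, 0xA) = 0x5.
C3: P3 ⊕ 0x5 = 0xC; E(K, 0xC) = 0x7.
C4: P4 ⊕ 0x7 = 0xF; E(K, 0xF) = 0xA.
C5: P5 ⊕ 0xA = 0xB; E(K, 0xB) = 0x6.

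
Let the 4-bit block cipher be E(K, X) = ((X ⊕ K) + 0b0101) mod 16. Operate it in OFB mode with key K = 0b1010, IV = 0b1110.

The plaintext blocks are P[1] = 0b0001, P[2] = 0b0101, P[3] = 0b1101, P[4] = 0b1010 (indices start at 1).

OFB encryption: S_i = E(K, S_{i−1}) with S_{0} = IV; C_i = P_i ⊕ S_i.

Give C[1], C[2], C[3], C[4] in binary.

C[1]: S = E(K, 0b1110) = 0b1001; 0b0001 ⊕ 0b1001 = 0b1000.
C[2]: S = E(K, 0b1001) = 0b1000; 0b0101 ⊕ 0b1000 = 0b1101.
C[3]: S = E(K, 0b1000) = 0b0111; 0b1101 ⊕ 0b0111 = 0b1010.
C[4]: S = E(K, 0b0111) = 0b0010; 0b1010 ⊕ 0b0010 = 0b1000.

C[1] = 0b1000, C[2] = 0b1101, C[3] = 0b1010, C[4] = 0b1000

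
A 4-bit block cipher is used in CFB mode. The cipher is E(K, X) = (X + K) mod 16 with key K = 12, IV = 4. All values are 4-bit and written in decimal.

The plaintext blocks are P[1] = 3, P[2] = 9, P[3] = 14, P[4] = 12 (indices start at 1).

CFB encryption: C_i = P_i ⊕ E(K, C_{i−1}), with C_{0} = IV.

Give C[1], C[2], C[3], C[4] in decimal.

C[1] = 3, C[2] = 6, C[3] = 12, C[4] = 4

C[1]: E(K, 4) = 0; 3 ⊕ 0 = 3.
C[2]: E(K, 3) = 15; 9 ⊕ 15 = 6.
C[3]: E(K, 6) = 2; 14 ⊕ 2 = 12.
C[4]: E(K, 12) = 8; 12 ⊕ 8 = 4.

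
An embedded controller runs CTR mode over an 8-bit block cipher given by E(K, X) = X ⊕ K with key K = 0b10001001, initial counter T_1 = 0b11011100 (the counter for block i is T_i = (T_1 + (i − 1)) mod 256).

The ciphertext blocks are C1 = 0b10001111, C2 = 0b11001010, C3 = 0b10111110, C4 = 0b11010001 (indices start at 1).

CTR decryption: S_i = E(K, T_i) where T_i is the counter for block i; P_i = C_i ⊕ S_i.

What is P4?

P4: T = 0b11011111, S = E(K, T) = 0b01010110; 0b11010001 ⊕ 0b01010110 = 0b10000111.

P4 = 0b10000111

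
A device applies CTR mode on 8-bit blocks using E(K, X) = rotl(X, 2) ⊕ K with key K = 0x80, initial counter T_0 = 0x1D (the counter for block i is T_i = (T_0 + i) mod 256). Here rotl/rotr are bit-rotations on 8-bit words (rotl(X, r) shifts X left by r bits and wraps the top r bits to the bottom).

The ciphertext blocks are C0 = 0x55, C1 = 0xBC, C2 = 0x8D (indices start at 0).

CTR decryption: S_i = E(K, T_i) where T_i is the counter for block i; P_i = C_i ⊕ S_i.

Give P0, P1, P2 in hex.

P0 = 0xA1, P1 = 0x44, P2 = 0x71

P0: T = 0x1D, S = E(K, T) = 0xF4; 0x55 ⊕ 0xF4 = 0xA1.
P1: T = 0x1E, S = E(K, T) = 0xF8; 0xBC ⊕ 0xF8 = 0x44.
P2: T = 0x1F, S = E(K, T) = 0xFC; 0x8D ⊕ 0xFC = 0x71.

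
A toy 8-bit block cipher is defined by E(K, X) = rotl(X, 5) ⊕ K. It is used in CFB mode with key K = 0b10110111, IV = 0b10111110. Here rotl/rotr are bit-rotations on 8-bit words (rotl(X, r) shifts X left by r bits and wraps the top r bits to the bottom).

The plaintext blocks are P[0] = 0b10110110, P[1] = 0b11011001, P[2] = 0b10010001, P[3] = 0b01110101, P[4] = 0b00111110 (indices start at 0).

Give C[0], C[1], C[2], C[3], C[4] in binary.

C[0] = 0b11010110, C[1] = 0b10110100, C[2] = 0b10110000, C[3] = 0b11010100, C[4] = 0b00010011

CFB encryption: C_i = P_i ⊕ E(K, C_{i−1}), with C_{−1} = IV.
C[0]: E(K, 0b10111110) = 0b01100000; 0b10110110 ⊕ 0b01100000 = 0b11010110.
C[1]: E(K, 0b11010110) = 0b01101101; 0b11011001 ⊕ 0b01101101 = 0b10110100.
C[2]: E(K, 0b10110100) = 0b00100001; 0b10010001 ⊕ 0b00100001 = 0b10110000.
C[3]: E(K, 0b10110000) = 0b10100001; 0b01110101 ⊕ 0b10100001 = 0b11010100.
C[4]: E(K, 0b11010100) = 0b00101101; 0b00111110 ⊕ 0b00101101 = 0b00010011.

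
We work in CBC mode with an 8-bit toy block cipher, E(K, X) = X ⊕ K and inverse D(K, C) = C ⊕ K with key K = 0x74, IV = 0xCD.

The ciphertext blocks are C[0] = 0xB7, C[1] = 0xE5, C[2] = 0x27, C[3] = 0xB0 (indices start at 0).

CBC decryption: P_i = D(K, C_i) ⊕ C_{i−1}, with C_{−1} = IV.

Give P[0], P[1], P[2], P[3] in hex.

P[0]: D(K, 0xB7) = 0xC3; 0xC3 ⊕ 0xCD = 0x0E.
P[1]: D(K, 0xE5) = 0x91; 0x91 ⊕ 0xB7 = 0x26.
P[2]: D(K, 0x27) = 0x53; 0x53 ⊕ 0xE5 = 0xB6.
P[3]: D(K, 0xB0) = 0xC4; 0xC4 ⊕ 0x27 = 0xE3.

P[0] = 0x0E, P[1] = 0x26, P[2] = 0xB6, P[3] = 0xE3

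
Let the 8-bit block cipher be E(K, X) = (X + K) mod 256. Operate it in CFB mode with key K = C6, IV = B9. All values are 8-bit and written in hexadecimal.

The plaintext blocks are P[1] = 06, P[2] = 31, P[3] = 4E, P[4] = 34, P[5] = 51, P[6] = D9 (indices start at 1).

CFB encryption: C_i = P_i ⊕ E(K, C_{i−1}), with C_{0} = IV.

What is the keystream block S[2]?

3F

C[1]: E(K, B9) = 7F; 06 ⊕ 7F = 79.
C[2]: E(K, 79) = 3F; 31 ⊕ 3F = 0E.
So S[2] = 3F.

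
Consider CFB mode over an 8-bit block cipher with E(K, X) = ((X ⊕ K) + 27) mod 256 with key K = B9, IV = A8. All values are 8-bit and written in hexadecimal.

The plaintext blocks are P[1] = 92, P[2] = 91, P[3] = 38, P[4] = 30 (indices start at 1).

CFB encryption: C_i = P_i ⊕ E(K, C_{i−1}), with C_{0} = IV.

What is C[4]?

C[1]: E(K, A8) = 38; 92 ⊕ 38 = AA.
C[2]: E(K, AA) = 3A; 91 ⊕ 3A = AB.
C[3]: E(K, AB) = 39; 38 ⊕ 39 = 01.
C[4]: E(K, 01) = DF; 30 ⊕ DF = EF.

C[4] = EF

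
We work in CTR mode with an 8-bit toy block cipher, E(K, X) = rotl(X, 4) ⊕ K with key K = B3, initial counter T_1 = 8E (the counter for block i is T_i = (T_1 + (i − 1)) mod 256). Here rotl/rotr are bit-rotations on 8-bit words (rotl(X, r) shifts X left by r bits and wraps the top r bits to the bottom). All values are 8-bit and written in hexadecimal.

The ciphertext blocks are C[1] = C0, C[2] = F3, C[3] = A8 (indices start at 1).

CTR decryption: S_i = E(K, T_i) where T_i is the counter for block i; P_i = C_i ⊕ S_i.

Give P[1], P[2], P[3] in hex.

P[1] = 9B, P[2] = B8, P[3] = 12

P[1]: T = 8E, S = E(K, T) = 5B; C0 ⊕ 5B = 9B.
P[2]: T = 8F, S = E(K, T) = 4B; F3 ⊕ 4B = B8.
P[3]: T = 90, S = E(K, T) = BA; A8 ⊕ BA = 12.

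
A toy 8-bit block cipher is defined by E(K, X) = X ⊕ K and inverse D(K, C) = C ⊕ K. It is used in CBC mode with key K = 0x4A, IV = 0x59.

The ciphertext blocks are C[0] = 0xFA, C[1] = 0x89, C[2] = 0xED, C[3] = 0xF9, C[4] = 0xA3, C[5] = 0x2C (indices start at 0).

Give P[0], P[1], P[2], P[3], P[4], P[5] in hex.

P[0] = 0xE9, P[1] = 0x39, P[2] = 0x2E, P[3] = 0x5E, P[4] = 0x10, P[5] = 0xC5

CBC decryption: P_i = D(K, C_i) ⊕ C_{i−1}, with C_{−1} = IV.
P[0]: D(K, 0xFA) = 0xB0; 0xB0 ⊕ 0x59 = 0xE9.
P[1]: D(K, 0x89) = 0xC3; 0xC3 ⊕ 0xFA = 0x39.
P[2]: D(K, 0xED) = 0xA7; 0xA7 ⊕ 0x89 = 0x2E.
P[3]: D(K, 0xF9) = 0xB3; 0xB3 ⊕ 0xED = 0x5E.
P[4]: D(K, 0xA3) = 0xE9; 0xE9 ⊕ 0xF9 = 0x10.
P[5]: D(K, 0x2C) = 0x66; 0x66 ⊕ 0xA3 = 0xC5.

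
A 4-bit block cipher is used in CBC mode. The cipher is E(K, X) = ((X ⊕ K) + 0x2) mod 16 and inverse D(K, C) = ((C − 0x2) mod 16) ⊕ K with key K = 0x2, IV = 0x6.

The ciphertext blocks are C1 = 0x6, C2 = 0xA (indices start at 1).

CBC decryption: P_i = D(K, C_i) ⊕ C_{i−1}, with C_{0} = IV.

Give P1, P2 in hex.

P1 = 0x0, P2 = 0xC

P1: D(K, 0x6) = 0x6; 0x6 ⊕ 0x6 = 0x0.
P2: D(K, 0xA) = 0xA; 0xA ⊕ 0x6 = 0xC.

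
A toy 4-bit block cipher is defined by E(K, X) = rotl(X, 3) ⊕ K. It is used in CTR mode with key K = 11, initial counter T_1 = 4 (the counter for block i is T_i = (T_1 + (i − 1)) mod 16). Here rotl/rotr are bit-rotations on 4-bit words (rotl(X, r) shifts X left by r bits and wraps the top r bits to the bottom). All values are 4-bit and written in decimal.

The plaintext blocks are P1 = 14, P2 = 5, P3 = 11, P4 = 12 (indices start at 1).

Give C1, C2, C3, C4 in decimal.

CTR encryption: S_i = E(K, T_i) where T_i is the counter for block i; C_i = P_i ⊕ S_i.
C1: T = 4, S = E(K, T) = 9; 14 ⊕ 9 = 7.
C2: T = 5, S = E(K, T) = 1; 5 ⊕ 1 = 4.
C3: T = 6, S = E(K, T) = 8; 11 ⊕ 8 = 3.
C4: T = 7, S = E(K, T) = 0; 12 ⊕ 0 = 12.

C1 = 7, C2 = 4, C3 = 3, C4 = 12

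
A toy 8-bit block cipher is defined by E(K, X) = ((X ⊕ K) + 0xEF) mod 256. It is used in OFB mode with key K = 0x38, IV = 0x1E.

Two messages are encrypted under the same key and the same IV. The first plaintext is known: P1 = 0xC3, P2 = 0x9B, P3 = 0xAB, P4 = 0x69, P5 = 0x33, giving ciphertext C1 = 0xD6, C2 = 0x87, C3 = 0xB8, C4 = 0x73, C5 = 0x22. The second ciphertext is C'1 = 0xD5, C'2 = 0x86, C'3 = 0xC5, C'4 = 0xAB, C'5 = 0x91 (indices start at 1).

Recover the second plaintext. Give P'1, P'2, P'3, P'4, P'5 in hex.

In OFB with a reused IV, both messages share the same keystream S_i, so C_i ⊕ C'_i = P_i ⊕ P'_i and thus P'_i = P_i ⊕ C_i ⊕ C'_i.
P'1: 0xC3 ⊕ 0xD6 ⊕ 0xD5 = 0xC0.
P'2: 0x9B ⊕ 0x87 ⊕ 0x86 = 0x9A.
P'3: 0xAB ⊕ 0xB8 ⊕ 0xC5 = 0xD6.
P'4: 0x69 ⊕ 0x73 ⊕ 0xAB = 0xB1.
P'5: 0x33 ⊕ 0x22 ⊕ 0x91 = 0x80.

P'1 = 0xC0, P'2 = 0x9A, P'3 = 0xD6, P'4 = 0xB1, P'5 = 0x80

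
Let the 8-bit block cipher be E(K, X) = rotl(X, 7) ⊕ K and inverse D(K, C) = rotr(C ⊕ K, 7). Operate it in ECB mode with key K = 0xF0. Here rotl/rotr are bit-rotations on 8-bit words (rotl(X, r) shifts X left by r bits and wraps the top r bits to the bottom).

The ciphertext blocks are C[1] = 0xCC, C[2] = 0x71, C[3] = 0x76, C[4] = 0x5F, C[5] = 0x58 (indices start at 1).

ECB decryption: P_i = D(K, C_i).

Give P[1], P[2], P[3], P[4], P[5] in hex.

P[1] = 0x78, P[2] = 0x03, P[3] = 0x0D, P[4] = 0x5F, P[5] = 0x51

P[1]: D(K, 0xCC) = 0x78.
P[2]: D(K, 0x71) = 0x03.
P[3]: D(K, 0x76) = 0x0D.
P[4]: D(K, 0x5F) = 0x5F.
P[5]: D(K, 0x58) = 0x51.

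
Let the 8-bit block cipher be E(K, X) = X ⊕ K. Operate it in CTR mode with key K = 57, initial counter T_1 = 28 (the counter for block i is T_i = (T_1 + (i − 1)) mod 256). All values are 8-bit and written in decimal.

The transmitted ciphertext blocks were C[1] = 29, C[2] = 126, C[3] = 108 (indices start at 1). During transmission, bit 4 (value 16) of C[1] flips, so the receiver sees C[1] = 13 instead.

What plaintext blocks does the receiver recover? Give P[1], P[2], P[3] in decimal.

P[1] = 40, P[2] = 90, P[3] = 75

CTR decryption: S_i = E(K, T_i) where T_i is the counter for block i; P_i = C_i ⊕ S_i.
Only C[1] changed, to 13. In CTR, a change in C_i flips the same bit in P_i only; the keystream is unaffected. Decrypting the received ciphertext:
P[1]: T = 28, S = E(K, T) = 37; 13 ⊕ 37 = 40.
P[2]: T = 29, S = E(K, T) = 36; 126 ⊕ 36 = 90.
P[3]: T = 30, S = E(K, T) = 39; 108 ⊕ 39 = 75.
Blocks that differ from the original plaintext: P[1].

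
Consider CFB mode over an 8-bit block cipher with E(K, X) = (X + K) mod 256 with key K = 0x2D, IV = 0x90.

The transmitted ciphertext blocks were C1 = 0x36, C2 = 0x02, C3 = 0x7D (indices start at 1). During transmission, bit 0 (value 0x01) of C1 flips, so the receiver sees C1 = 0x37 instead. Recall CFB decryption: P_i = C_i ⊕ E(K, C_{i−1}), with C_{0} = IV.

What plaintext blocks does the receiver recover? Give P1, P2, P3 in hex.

P1 = 0x8A, P2 = 0x66, P3 = 0x52

Only C1 changed, to 0x37. In CFB, a change in C_i flips the same bit in P_i and garbles P_{i+1}. Decrypting the received ciphertext:
P1: E(K, 0x90) = 0xBD; 0x37 ⊕ 0xBD = 0x8A.
P2: E(K, 0x37) = 0x64; 0x02 ⊕ 0x64 = 0x66.
P3: E(K, 0x02) = 0x2F; 0x7D ⊕ 0x2F = 0x52.
Blocks that differ from the original plaintext: P1, P2.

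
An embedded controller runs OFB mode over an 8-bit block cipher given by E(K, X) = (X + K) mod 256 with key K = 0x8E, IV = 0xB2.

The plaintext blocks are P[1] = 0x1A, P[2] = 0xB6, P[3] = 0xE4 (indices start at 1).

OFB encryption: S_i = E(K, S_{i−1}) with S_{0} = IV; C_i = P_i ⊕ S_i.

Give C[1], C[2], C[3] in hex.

C[1]: S = E(K, 0xB2) = 0x40; 0x1A ⊕ 0x40 = 0x5A.
C[2]: S = E(K, 0x40) = 0xCE; 0xB6 ⊕ 0xCE = 0x78.
C[3]: S = E(K, 0xCE) = 0x5C; 0xE4 ⊕ 0x5C = 0xB8.

C[1] = 0x5A, C[2] = 0x78, C[3] = 0xB8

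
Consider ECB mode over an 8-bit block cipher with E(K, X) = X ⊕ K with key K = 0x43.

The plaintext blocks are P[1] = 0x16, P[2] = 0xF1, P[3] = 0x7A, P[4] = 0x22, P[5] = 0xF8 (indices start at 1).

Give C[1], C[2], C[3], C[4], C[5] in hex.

ECB encryption: C_i = E(K, P_i).
C[1]: E(K, 0x16) = 0x55.
C[2]: E(K, 0xF1) = 0xB2.
C[3]: E(K, 0x7A) = 0x39.
C[4]: E(K, 0x22) = 0x61.
C[5]: E(K, 0xF8) = 0xBB.

C[1] = 0x55, C[2] = 0xB2, C[3] = 0x39, C[4] = 0x61, C[5] = 0xBB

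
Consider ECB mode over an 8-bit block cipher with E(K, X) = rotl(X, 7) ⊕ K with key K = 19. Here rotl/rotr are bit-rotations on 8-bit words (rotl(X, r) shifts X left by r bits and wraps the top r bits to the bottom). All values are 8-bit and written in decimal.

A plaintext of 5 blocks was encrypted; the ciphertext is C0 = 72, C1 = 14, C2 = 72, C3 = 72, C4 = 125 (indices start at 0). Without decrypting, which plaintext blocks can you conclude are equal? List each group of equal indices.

ECB encrypts each block independently with the same key, so equal ciphertext blocks imply equal plaintext blocks.
C0 = C2 = C3 = 72, so P0 = P2 = P3.

P0 = P2 = P3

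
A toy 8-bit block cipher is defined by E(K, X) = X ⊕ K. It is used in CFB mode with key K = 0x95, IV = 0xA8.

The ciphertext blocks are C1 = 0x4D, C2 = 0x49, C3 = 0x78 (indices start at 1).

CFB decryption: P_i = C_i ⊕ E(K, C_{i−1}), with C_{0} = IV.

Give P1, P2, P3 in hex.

P1: E(K, 0xA8) = 0x3D; 0x4D ⊕ 0x3D = 0x70.
P2: E(K, 0x4D) = 0xD8; 0x49 ⊕ 0xD8 = 0x91.
P3: E(K, 0x49) = 0xDC; 0x78 ⊕ 0xDC = 0xA4.

P1 = 0x70, P2 = 0x91, P3 = 0xA4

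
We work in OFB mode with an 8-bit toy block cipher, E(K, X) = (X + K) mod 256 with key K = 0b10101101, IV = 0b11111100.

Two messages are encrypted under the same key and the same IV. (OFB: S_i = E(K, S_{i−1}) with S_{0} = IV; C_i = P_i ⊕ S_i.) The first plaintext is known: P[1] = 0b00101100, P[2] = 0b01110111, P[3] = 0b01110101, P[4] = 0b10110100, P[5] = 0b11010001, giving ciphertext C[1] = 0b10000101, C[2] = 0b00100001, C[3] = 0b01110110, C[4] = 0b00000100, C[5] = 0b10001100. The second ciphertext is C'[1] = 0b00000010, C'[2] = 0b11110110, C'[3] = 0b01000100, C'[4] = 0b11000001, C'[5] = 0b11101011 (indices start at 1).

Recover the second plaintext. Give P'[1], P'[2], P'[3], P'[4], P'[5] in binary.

In OFB with a reused IV, both messages share the same keystream S_i, so C_i ⊕ C'_i = P_i ⊕ P'_i and thus P'_i = P_i ⊕ C_i ⊕ C'_i.
P'[1]: 0b00101100 ⊕ 0b10000101 ⊕ 0b00000010 = 0b10101011.
P'[2]: 0b01110111 ⊕ 0b00100001 ⊕ 0b11110110 = 0b10100000.
P'[3]: 0b01110101 ⊕ 0b01110110 ⊕ 0b01000100 = 0b01000111.
P'[4]: 0b10110100 ⊕ 0b00000100 ⊕ 0b11000001 = 0b01110001.
P'[5]: 0b11010001 ⊕ 0b10001100 ⊕ 0b11101011 = 0b10110110.

P'[1] = 0b10101011, P'[2] = 0b10100000, P'[3] = 0b01000111, P'[4] = 0b01110001, P'[5] = 0b10110110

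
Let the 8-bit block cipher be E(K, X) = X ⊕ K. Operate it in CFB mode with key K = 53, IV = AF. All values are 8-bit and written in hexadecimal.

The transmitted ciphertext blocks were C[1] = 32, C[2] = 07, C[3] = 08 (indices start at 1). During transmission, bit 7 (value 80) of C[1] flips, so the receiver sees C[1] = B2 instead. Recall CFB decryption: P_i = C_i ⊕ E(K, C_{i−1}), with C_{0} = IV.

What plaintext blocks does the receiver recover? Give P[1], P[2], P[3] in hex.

P[1] = 4E, P[2] = E6, P[3] = 5C

Only C[1] changed, to B2. In CFB, a change in C_i flips the same bit in P_i and garbles P_{i+1}. Decrypting the received ciphertext:
P[1]: E(K, AF) = FC; B2 ⊕ FC = 4E.
P[2]: E(K, B2) = E1; 07 ⊕ E1 = E6.
P[3]: E(K, 07) = 54; 08 ⊕ 54 = 5C.
Blocks that differ from the original plaintext: P[1], P[2].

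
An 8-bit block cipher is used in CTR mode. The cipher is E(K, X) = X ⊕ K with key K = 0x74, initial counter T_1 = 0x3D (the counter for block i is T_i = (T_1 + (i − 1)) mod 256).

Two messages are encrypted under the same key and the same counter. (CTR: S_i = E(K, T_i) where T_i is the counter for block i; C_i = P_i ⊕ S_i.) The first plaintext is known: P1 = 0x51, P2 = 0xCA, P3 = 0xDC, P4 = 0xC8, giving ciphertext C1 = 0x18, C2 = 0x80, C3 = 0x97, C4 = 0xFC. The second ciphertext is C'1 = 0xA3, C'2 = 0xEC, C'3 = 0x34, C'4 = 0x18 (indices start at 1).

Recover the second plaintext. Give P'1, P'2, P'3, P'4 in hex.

In CTR with a reused counter, both messages share the same keystream S_i, so C_i ⊕ C'_i = P_i ⊕ P'_i and thus P'_i = P_i ⊕ C_i ⊕ C'_i.
P'1: 0x51 ⊕ 0x18 ⊕ 0xA3 = 0xEA.
P'2: 0xCA ⊕ 0x80 ⊕ 0xEC = 0xA6.
P'3: 0xDC ⊕ 0x97 ⊕ 0x34 = 0x7F.
P'4: 0xC8 ⊕ 0xFC ⊕ 0x18 = 0x2C.

P'1 = 0xEA, P'2 = 0xA6, P'3 = 0x7F, P'4 = 0x2C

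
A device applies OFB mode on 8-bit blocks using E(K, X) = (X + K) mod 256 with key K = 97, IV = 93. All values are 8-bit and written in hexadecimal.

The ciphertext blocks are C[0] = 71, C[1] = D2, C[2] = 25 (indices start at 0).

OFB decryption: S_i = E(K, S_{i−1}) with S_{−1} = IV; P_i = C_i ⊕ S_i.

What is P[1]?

P[0]: S = E(K, 93) = 2A; 71 ⊕ 2A = 5B.
P[1]: S = E(K, 2A) = C1; D2 ⊕ C1 = 13.

P[1] = 13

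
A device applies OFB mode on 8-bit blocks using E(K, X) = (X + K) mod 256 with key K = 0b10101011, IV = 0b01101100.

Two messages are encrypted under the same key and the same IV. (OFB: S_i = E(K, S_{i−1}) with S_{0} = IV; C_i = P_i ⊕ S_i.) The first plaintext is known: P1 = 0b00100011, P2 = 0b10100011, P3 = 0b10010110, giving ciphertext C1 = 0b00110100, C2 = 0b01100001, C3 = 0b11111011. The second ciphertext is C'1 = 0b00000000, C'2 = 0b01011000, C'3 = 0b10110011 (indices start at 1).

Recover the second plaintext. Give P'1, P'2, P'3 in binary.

In OFB with a reused IV, both messages share the same keystream S_i, so C_i ⊕ C'_i = P_i ⊕ P'_i and thus P'_i = P_i ⊕ C_i ⊕ C'_i.
P'1: 0b00100011 ⊕ 0b00110100 ⊕ 0b00000000 = 0b00010111.
P'2: 0b10100011 ⊕ 0b01100001 ⊕ 0b01011000 = 0b10011010.
P'3: 0b10010110 ⊕ 0b11111011 ⊕ 0b10110011 = 0b11011110.

P'1 = 0b00010111, P'2 = 0b10011010, P'3 = 0b11011110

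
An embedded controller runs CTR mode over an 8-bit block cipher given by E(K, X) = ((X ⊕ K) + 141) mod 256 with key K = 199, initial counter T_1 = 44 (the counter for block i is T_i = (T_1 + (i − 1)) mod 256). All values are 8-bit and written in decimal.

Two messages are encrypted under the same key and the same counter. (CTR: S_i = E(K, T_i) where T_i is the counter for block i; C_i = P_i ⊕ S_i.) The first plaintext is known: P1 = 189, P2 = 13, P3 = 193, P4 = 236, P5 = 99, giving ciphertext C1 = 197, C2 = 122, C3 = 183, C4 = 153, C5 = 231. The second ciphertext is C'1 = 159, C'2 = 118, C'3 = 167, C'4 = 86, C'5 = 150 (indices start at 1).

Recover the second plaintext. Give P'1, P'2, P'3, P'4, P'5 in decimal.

P'1 = 231, P'2 = 1, P'3 = 209, P'4 = 35, P'5 = 18

In CTR with a reused counter, both messages share the same keystream S_i, so C_i ⊕ C'_i = P_i ⊕ P'_i and thus P'_i = P_i ⊕ C_i ⊕ C'_i.
P'1: 189 ⊕ 197 ⊕ 159 = 231.
P'2: 13 ⊕ 122 ⊕ 118 = 1.
P'3: 193 ⊕ 183 ⊕ 167 = 209.
P'4: 236 ⊕ 153 ⊕ 86 = 35.
P'5: 99 ⊕ 231 ⊕ 150 = 18.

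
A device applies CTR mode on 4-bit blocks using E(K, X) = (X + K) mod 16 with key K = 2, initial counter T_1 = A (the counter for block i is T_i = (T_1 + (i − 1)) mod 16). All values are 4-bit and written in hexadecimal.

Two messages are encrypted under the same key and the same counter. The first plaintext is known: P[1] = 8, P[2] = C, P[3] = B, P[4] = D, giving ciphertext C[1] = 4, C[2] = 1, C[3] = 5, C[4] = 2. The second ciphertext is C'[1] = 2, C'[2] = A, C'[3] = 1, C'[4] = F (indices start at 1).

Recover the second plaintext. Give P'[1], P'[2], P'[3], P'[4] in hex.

In CTR with a reused counter, both messages share the same keystream S_i, so C_i ⊕ C'_i = P_i ⊕ P'_i and thus P'_i = P_i ⊕ C_i ⊕ C'_i.
P'[1]: 8 ⊕ 4 ⊕ 2 = E.
P'[2]: C ⊕ 1 ⊕ A = 7.
P'[3]: B ⊕ 5 ⊕ 1 = F.
P'[4]: D ⊕ 2 ⊕ F = 0.

P'[1] = E, P'[2] = 7, P'[3] = F, P'[4] = 0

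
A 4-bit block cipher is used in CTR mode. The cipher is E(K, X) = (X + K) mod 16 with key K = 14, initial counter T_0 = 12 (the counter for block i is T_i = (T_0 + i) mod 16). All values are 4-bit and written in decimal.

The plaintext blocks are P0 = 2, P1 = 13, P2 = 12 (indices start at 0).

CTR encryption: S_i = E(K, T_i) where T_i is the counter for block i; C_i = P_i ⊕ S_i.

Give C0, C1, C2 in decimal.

C0: T = 12, S = E(K, T) = 10; 2 ⊕ 10 = 8.
C1: T = 13, S = E(K, T) = 11; 13 ⊕ 11 = 6.
C2: T = 14, S = E(K, T) = 12; 12 ⊕ 12 = 0.

C0 = 8, C1 = 6, C2 = 0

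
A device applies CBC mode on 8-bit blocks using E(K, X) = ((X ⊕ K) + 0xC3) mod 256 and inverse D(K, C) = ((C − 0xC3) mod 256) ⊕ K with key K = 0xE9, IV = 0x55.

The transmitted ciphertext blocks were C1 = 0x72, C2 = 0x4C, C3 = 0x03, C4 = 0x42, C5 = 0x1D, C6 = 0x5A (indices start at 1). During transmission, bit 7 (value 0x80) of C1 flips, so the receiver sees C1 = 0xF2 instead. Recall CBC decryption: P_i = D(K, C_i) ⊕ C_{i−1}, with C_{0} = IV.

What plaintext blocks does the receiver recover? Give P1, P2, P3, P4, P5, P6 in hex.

Only C1 changed, to 0xF2. In CBC, a change in C_i garbles P_i and flips the same bit in P_{i+1}. Decrypting the received ciphertext:
P1: D(K, 0xF2) = 0xC6; 0xC6 ⊕ 0x55 = 0x93.
P2: D(K, 0x4C) = 0x60; 0x60 ⊕ 0xF2 = 0x92.
P3: D(K, 0x03) = 0xA9; 0xA9 ⊕ 0x4C = 0xE5.
P4: D(K, 0x42) = 0x96; 0x96 ⊕ 0x03 = 0x95.
P5: D(K, 0x1D) = 0xB3; 0xB3 ⊕ 0x42 = 0xF1.
P6: D(K, 0x5A) = 0x7E; 0x7E ⊕ 0x1D = 0x63.
Blocks that differ from the original plaintext: P1, P2.

P1 = 0x93, P2 = 0x92, P3 = 0xE5, P4 = 0x95, P5 = 0xF1, P6 = 0x63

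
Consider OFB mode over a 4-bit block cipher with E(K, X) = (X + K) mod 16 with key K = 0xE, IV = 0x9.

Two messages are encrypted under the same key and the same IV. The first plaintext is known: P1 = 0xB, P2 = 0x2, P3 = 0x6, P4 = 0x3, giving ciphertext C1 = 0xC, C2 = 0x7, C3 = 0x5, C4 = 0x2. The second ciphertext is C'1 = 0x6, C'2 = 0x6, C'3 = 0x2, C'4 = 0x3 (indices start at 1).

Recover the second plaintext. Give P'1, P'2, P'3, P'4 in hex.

P'1 = 0x1, P'2 = 0x3, P'3 = 0x1, P'4 = 0x2

In OFB with a reused IV, both messages share the same keystream S_i, so C_i ⊕ C'_i = P_i ⊕ P'_i and thus P'_i = P_i ⊕ C_i ⊕ C'_i.
P'1: 0xB ⊕ 0xC ⊕ 0x6 = 0x1.
P'2: 0x2 ⊕ 0x7 ⊕ 0x6 = 0x3.
P'3: 0x6 ⊕ 0x5 ⊕ 0x2 = 0x1.
P'4: 0x3 ⊕ 0x2 ⊕ 0x3 = 0x2.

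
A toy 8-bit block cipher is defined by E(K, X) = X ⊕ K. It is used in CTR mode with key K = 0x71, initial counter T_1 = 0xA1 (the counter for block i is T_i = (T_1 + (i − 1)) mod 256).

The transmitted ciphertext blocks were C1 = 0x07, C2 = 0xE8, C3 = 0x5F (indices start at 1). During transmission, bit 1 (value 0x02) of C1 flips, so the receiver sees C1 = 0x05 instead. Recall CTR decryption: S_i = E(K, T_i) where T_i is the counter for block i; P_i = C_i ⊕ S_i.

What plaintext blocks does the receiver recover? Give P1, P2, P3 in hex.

Only C1 changed, to 0x05. In CTR, a change in C_i flips the same bit in P_i only; the keystream is unaffected. Decrypting the received ciphertext:
P1: T = 0xA1, S = E(K, T) = 0xD0; 0x05 ⊕ 0xD0 = 0xD5.
P2: T = 0xA2, S = E(K, T) = 0xD3; 0xE8 ⊕ 0xD3 = 0x3B.
P3: T = 0xA3, S = E(K, T) = 0xD2; 0x5F ⊕ 0xD2 = 0x8D.
Blocks that differ from the original plaintext: P1.

P1 = 0xD5, P2 = 0x3B, P3 = 0x8D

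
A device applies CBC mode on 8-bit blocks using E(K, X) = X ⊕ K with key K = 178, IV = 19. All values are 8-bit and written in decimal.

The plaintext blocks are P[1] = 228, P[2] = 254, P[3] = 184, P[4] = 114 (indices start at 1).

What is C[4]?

CBC encryption: C_i = E(K, P_i ⊕ C_{i−1}), with C_{0} = IV.
C[1]: P[1] ⊕ 19 = 247; E(K, 247) = 69.
C[2]: P[2] ⊕ 69 = 187; E(K, 187) = 9.
C[3]: P[3] ⊕ 9 = 177; E(K, 177) = 3.
C[4]: P[4] ⊕ 3 = 113; E(K, 113) = 195.

C[4] = 195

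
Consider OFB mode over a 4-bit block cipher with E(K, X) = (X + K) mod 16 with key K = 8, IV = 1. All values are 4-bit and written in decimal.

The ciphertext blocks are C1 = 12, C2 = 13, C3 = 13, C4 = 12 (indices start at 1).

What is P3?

OFB decryption: S_i = E(K, S_{i−1}) with S_{0} = IV; P_i = C_i ⊕ S_i.
P1: S = E(K, 1) = 9; 12 ⊕ 9 = 5.
P2: S = E(K, 9) = 1; 13 ⊕ 1 = 12.
P3: S = E(K, 1) = 9; 13 ⊕ 9 = 4.

P3 = 4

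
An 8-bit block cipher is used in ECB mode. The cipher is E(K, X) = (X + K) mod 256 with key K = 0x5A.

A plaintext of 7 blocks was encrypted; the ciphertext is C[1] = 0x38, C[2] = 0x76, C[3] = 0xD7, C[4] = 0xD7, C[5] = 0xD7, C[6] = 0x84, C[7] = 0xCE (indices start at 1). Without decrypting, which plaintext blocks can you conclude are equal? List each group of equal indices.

P[3] = P[4] = P[5]

ECB encrypts each block independently with the same key, so equal ciphertext blocks imply equal plaintext blocks.
C[3] = C[4] = C[5] = 0xD7, so P[3] = P[4] = P[5].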